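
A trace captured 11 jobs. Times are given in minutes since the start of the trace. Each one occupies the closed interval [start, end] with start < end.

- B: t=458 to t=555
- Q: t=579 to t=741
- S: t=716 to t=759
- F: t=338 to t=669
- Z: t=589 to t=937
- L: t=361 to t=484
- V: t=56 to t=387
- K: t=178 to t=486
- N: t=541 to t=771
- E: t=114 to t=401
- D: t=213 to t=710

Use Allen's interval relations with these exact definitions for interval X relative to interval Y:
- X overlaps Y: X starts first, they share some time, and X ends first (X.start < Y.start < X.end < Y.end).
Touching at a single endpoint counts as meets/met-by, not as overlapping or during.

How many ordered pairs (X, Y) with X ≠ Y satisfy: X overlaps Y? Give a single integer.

23

Checking all 110 ordered pairs for relation 'overlaps'; matching pairs in alphabetical order:
(B, N): B overlaps N ✓
(D, N): D overlaps N ✓
(D, Q): D overlaps Q ✓
(D, Z): D overlaps Z ✓
(E, D): E overlaps D ✓
(E, F): E overlaps F ✓
(E, K): E overlaps K ✓
(E, L): E overlaps L ✓
(F, N): F overlaps N ✓
(F, Q): F overlaps Q ✓
(F, Z): F overlaps Z ✓
(K, B): K overlaps B ✓
(K, D): K overlaps D ✓
(K, F): K overlaps F ✓
(L, B): L overlaps B ✓
(N, Z): N overlaps Z ✓
(Q, S): Q overlaps S ✓
(Q, Z): Q overlaps Z ✓
(V, D): V overlaps D ✓
(V, E): V overlaps E ✓
(V, F): V overlaps F ✓
(V, K): V overlaps K ✓
(V, L): V overlaps L ✓
Count: 23.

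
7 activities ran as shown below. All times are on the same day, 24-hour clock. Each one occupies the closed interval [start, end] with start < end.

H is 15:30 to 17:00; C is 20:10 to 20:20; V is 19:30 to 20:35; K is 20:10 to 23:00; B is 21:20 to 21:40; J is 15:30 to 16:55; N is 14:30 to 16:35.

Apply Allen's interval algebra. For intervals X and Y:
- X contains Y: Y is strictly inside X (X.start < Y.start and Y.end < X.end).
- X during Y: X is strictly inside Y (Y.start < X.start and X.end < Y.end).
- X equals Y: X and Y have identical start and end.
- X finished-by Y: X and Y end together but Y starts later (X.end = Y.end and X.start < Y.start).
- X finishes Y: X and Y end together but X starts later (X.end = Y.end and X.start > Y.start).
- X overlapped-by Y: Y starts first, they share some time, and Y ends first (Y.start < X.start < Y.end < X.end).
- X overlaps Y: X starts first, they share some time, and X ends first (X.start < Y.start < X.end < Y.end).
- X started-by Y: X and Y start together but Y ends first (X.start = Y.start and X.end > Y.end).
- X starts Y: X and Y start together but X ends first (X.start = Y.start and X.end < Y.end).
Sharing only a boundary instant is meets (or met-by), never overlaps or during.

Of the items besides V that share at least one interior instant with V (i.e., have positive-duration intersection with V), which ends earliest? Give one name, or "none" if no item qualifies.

C

Target V = [19:30, 20:35].
B [21:20, 21:40] → after → excluded.
C [20:10, 20:20] → during → candidate.
H [15:30, 17:00] → before → excluded.
J [15:30, 16:55] → before → excluded.
K [20:10, 23:00] → overlapped-by → candidate.
N [14:30, 16:35] → before → excluded.
Among candidates, earliest end is 20:20 → C.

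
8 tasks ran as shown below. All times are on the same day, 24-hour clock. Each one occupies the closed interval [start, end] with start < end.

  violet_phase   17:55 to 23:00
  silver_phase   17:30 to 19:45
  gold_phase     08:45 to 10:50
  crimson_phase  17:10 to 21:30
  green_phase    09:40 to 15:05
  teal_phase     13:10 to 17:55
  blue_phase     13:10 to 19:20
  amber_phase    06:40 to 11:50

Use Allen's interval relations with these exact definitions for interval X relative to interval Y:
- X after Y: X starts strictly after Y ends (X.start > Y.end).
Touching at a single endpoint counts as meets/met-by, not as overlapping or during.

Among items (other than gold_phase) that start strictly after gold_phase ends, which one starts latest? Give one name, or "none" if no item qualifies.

violet_phase

Target gold_phase = [08:45, 10:50].
amber_phase [06:40, 11:50] → contains → excluded.
blue_phase [13:10, 19:20] → after → candidate.
crimson_phase [17:10, 21:30] → after → candidate.
green_phase [09:40, 15:05] → overlapped-by → excluded.
silver_phase [17:30, 19:45] → after → candidate.
teal_phase [13:10, 17:55] → after → candidate.
violet_phase [17:55, 23:00] → after → candidate.
Among candidates, latest start is 17:55 → violet_phase.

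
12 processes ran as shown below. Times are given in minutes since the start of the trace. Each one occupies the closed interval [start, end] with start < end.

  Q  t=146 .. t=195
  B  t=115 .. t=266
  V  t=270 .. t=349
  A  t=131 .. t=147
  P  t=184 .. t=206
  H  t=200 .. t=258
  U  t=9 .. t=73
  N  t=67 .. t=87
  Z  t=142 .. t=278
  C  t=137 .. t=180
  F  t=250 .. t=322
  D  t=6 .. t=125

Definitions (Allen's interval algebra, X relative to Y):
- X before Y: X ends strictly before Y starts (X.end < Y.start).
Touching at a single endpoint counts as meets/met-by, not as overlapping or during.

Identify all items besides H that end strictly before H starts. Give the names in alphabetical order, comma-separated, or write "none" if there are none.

Target H = [t=200, t=258].
A [t=131, t=147] → before → yes.
B [t=115, t=266] → contains → no.
C [t=137, t=180] → before → yes.
D [t=6, t=125] → before → yes.
F [t=250, t=322] → overlapped-by → no.
N [t=67, t=87] → before → yes.
P [t=184, t=206] → overlaps → no.
Q [t=146, t=195] → before → yes.
U [t=9, t=73] → before → yes.
V [t=270, t=349] → after → no.
Z [t=142, t=278] → contains → no.
Result: A, C, D, N, Q, U.

A, C, D, N, Q, U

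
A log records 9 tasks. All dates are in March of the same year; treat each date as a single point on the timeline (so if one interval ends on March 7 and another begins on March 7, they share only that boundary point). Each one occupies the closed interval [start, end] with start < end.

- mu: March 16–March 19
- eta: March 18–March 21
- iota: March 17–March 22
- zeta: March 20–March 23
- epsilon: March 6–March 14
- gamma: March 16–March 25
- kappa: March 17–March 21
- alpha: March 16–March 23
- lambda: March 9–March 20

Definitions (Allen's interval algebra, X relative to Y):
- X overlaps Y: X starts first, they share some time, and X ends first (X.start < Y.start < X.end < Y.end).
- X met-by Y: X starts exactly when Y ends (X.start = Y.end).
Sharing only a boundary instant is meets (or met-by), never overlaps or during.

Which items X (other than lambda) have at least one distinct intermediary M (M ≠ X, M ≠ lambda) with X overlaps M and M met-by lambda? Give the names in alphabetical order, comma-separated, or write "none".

eta, iota, kappa

Target lambda = [March 9, March 20].
Intermediaries M with M met-by lambda: zeta.
Via zeta — items with X overlaps zeta: eta, iota, kappa.
Union: eta, iota, kappa.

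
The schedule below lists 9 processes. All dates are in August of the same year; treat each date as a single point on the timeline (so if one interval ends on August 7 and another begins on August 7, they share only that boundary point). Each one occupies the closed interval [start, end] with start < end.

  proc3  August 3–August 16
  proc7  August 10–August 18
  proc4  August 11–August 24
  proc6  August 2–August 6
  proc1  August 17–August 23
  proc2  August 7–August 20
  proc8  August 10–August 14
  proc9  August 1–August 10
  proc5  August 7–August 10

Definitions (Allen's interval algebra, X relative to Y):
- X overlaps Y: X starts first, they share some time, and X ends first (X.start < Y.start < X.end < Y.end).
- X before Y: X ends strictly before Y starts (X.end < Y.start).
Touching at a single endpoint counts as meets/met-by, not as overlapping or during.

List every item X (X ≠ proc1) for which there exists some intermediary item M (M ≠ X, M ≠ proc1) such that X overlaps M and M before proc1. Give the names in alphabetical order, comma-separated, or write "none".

Target proc1 = [August 17, August 23].
Intermediaries M with M before proc1: proc3, proc5, proc6, proc8, proc9.
Via proc3 — items with X overlaps proc3: proc6, proc9.
Via proc5 — items with X overlaps proc5: none.
Via proc6 — items with X overlaps proc6: none.
Via proc8 — items with X overlaps proc8: none.
Via proc9 — items with X overlaps proc9: none.
Union: proc6, proc9.

proc6, proc9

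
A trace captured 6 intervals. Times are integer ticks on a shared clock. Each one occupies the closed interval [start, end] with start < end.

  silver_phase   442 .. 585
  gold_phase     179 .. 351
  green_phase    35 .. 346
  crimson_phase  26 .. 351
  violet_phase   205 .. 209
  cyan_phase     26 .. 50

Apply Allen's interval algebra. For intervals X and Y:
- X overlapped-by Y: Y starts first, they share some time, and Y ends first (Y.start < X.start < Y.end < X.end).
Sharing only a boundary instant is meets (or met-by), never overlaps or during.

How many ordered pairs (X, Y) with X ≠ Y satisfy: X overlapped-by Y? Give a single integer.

Checking all 30 ordered pairs for relation 'overlapped-by'; matching pairs in alphabetical order:
(gold_phase, green_phase): gold_phase overlapped-by green_phase ✓
(green_phase, cyan_phase): green_phase overlapped-by cyan_phase ✓
Count: 2.

2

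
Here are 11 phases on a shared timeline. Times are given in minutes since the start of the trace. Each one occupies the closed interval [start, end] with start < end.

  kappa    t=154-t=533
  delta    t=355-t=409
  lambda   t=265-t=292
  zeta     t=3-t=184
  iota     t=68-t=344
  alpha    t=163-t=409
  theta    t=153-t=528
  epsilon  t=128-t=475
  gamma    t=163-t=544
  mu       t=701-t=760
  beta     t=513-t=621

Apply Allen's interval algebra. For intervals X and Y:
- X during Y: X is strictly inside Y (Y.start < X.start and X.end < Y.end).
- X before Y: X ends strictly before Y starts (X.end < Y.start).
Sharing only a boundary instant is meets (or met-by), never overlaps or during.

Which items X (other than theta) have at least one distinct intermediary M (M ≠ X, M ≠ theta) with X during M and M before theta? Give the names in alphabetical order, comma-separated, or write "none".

none

Target theta = [t=153, t=528].
Intermediaries M with M before theta: none.
Union: none.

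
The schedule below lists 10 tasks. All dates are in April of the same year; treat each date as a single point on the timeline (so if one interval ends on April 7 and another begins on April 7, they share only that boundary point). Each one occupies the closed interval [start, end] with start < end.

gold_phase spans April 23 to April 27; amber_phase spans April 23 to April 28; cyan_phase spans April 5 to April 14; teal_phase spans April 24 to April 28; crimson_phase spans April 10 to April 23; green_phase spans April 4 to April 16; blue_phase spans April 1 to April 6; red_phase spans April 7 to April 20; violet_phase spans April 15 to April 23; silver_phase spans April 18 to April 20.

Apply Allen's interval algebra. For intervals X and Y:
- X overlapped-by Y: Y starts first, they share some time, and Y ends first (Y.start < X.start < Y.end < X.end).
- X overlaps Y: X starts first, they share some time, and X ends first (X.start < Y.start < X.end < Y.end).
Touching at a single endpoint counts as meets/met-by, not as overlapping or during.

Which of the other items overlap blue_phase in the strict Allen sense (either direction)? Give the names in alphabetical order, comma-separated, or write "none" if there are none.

Target blue_phase = [April 1, April 6].
amber_phase [April 23, April 28] → after → no.
crimson_phase [April 10, April 23] → after → no.
cyan_phase [April 5, April 14] → overlapped-by → yes.
gold_phase [April 23, April 27] → after → no.
green_phase [April 4, April 16] → overlapped-by → yes.
red_phase [April 7, April 20] → after → no.
silver_phase [April 18, April 20] → after → no.
teal_phase [April 24, April 28] → after → no.
violet_phase [April 15, April 23] → after → no.
Result: cyan_phase, green_phase.

cyan_phase, green_phase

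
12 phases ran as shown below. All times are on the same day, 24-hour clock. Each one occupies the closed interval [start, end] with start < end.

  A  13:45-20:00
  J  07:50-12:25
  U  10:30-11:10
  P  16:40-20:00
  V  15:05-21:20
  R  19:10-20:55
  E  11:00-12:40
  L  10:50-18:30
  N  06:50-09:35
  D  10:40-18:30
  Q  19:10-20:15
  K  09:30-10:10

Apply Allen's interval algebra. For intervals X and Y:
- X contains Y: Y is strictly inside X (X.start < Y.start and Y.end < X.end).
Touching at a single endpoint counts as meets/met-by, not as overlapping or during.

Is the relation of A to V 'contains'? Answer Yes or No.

A = [13:45, 20:00], V = [15:05, 21:20].
Actual relation of A to V: overlaps.
Asked whether 'contains' holds → No.

No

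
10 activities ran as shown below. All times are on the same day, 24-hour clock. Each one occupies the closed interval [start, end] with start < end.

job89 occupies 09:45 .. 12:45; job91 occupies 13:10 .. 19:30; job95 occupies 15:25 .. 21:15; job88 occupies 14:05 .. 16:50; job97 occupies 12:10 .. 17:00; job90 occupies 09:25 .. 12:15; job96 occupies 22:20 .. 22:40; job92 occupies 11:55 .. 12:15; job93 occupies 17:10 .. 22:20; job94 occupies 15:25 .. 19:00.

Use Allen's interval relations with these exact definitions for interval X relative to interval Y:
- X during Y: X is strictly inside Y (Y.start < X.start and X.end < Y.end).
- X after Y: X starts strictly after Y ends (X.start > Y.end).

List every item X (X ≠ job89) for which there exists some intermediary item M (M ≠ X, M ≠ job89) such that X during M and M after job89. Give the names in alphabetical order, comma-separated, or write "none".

Target job89 = [09:45, 12:45].
Intermediaries M with M after job89: job88, job91, job93, job94, job95, job96.
Via job88 — items with X during job88: none.
Via job91 — items with X during job91: job88, job94.
Via job93 — items with X during job93: none.
Via job94 — items with X during job94: none.
Via job95 — items with X during job95: none.
Via job96 — items with X during job96: none.
Union: job88, job94.

job88, job94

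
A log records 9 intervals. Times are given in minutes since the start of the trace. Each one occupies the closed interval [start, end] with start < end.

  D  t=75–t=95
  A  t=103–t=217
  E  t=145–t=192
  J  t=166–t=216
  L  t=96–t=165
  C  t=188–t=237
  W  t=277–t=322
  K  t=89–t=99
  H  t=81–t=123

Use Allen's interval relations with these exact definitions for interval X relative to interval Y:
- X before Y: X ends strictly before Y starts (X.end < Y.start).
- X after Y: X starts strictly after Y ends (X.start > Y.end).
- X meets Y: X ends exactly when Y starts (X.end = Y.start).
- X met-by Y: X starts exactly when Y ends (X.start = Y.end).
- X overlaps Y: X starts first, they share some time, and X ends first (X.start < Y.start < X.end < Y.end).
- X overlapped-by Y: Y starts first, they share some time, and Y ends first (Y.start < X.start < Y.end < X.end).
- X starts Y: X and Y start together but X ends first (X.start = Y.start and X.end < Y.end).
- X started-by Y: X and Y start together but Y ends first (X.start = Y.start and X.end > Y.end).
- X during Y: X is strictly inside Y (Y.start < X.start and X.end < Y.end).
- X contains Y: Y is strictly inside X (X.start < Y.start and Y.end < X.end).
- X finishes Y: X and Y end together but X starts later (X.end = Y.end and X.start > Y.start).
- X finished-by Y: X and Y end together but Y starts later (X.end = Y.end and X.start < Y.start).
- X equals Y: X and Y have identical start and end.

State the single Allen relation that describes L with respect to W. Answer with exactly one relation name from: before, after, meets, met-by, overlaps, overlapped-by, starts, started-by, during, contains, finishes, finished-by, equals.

before

L = [t=96, t=165]; W = [t=277, t=322].
Compare endpoints: L.start < W.start, L.start < W.end, L.end < W.start, L.end < W.end.
That pattern is 'before'.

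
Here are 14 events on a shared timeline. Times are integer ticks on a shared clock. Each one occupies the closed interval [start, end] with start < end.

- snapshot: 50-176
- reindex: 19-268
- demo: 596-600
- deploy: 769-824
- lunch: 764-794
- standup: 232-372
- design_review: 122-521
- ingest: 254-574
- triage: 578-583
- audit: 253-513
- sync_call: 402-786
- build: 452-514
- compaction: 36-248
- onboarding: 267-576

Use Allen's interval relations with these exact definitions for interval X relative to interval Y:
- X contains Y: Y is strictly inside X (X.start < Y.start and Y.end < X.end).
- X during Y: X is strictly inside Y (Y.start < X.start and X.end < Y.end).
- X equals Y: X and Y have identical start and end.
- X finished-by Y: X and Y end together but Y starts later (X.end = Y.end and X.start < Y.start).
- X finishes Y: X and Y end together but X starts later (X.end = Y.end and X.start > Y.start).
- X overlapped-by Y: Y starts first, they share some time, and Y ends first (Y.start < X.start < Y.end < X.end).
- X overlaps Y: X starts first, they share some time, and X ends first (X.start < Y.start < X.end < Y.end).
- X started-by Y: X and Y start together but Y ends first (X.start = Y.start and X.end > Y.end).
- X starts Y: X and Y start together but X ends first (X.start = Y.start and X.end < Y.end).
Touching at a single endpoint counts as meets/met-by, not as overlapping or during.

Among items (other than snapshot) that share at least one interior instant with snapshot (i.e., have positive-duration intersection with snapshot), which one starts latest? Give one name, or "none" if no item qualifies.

design_review

Target snapshot = [50, 176].
audit [253, 513] → after → excluded.
build [452, 514] → after → excluded.
compaction [36, 248] → contains → candidate.
demo [596, 600] → after → excluded.
deploy [769, 824] → after → excluded.
design_review [122, 521] → overlapped-by → candidate.
ingest [254, 574] → after → excluded.
lunch [764, 794] → after → excluded.
onboarding [267, 576] → after → excluded.
reindex [19, 268] → contains → candidate.
standup [232, 372] → after → excluded.
sync_call [402, 786] → after → excluded.
triage [578, 583] → after → excluded.
Among candidates, latest start is 122 → design_review.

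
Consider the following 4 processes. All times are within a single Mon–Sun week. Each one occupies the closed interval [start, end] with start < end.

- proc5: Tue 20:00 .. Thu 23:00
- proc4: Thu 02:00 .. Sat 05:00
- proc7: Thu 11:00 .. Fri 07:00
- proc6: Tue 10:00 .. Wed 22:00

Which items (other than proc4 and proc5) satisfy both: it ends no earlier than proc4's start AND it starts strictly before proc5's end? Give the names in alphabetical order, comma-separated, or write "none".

Conditions: its end is no earlier than proc4's start (X.end >= Thu 02:00) AND its start is strictly before proc5's end (X.start < Thu 23:00).
proc6: end Wed 22:00 >= Thu 02:00? ✗; start Tue 10:00 < Thu 23:00? ✓ → no.
proc7: end Fri 07:00 >= Thu 02:00? ✓; start Thu 11:00 < Thu 23:00? ✓ → yes.
Result: proc7.

proc7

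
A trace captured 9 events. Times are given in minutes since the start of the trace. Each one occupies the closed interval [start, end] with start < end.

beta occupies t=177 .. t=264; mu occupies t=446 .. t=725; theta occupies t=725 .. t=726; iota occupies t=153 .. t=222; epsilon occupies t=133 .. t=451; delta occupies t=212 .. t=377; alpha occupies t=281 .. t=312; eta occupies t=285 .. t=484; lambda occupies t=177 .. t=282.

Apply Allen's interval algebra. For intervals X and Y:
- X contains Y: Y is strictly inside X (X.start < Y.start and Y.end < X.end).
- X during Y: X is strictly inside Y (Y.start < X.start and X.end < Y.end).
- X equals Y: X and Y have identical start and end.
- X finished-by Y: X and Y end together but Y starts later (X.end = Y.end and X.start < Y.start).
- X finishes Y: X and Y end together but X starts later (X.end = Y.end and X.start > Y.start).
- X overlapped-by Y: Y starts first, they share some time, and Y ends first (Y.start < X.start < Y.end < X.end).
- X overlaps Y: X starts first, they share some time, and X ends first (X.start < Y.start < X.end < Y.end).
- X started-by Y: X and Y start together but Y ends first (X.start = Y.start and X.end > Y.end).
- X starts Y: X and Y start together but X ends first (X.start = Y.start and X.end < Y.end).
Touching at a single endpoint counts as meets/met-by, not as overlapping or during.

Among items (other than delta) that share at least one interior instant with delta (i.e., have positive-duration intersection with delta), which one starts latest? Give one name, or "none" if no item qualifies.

eta

Target delta = [t=212, t=377].
alpha [t=281, t=312] → during → candidate.
beta [t=177, t=264] → overlaps → candidate.
epsilon [t=133, t=451] → contains → candidate.
eta [t=285, t=484] → overlapped-by → candidate.
iota [t=153, t=222] → overlaps → candidate.
lambda [t=177, t=282] → overlaps → candidate.
mu [t=446, t=725] → after → excluded.
theta [t=725, t=726] → after → excluded.
Among candidates, latest start is t=285 → eta.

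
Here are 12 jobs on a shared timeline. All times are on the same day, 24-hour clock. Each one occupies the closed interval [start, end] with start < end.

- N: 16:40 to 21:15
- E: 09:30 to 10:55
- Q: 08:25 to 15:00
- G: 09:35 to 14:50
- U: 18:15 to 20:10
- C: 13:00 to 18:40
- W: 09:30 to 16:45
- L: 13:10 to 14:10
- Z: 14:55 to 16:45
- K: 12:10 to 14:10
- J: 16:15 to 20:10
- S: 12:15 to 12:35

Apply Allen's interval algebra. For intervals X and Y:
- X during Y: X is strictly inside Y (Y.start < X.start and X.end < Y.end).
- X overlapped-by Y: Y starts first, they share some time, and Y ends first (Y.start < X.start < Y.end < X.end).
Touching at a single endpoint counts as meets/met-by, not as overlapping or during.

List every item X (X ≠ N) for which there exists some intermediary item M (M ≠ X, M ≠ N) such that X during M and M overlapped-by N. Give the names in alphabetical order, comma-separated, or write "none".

Target N = [16:40, 21:15].
Intermediaries M with M overlapped-by N: none.
Union: none.

none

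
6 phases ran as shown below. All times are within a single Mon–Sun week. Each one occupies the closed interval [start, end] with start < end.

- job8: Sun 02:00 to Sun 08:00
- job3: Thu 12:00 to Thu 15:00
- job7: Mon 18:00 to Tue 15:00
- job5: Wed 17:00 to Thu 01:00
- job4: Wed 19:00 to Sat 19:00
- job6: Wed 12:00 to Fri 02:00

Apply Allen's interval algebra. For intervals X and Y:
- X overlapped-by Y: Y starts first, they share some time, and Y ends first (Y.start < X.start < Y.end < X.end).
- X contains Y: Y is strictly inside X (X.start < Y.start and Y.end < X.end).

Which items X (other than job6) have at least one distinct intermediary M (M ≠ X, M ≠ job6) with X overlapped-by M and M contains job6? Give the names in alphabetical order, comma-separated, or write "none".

Target job6 = [Wed 12:00, Fri 02:00].
Intermediaries M with M contains job6: none.
Union: none.

none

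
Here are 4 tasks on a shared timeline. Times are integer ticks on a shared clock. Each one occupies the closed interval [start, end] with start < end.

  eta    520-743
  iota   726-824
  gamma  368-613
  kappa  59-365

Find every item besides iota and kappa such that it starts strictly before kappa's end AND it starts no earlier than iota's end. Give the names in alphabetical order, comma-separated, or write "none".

none

Conditions: its start is strictly before kappa's end (X.start < 365) AND its start is no earlier than iota's end (X.start >= 824).
eta: start 520 < 365? ✗; start 520 >= 824? ✗ → no.
gamma: start 368 < 365? ✗; start 368 >= 824? ✗ → no.
Result: none.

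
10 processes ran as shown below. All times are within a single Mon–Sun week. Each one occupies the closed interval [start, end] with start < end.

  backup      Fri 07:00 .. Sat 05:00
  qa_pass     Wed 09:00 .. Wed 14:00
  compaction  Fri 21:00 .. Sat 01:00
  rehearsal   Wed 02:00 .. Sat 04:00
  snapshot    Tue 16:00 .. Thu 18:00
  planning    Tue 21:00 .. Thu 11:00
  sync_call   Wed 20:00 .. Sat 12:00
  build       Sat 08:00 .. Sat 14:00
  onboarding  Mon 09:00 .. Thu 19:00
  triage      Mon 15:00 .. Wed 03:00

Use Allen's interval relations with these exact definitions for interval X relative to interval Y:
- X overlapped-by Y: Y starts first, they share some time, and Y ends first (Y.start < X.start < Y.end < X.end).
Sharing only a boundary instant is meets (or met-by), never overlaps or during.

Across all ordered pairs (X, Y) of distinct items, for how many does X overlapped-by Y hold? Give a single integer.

Checking all 90 ordered pairs for relation 'overlapped-by'; matching pairs in alphabetical order:
(backup, rehearsal): backup overlapped-by rehearsal ✓
(build, sync_call): build overlapped-by sync_call ✓
(planning, triage): planning overlapped-by triage ✓
(rehearsal, onboarding): rehearsal overlapped-by onboarding ✓
(rehearsal, planning): rehearsal overlapped-by planning ✓
(rehearsal, snapshot): rehearsal overlapped-by snapshot ✓
(rehearsal, triage): rehearsal overlapped-by triage ✓
(snapshot, triage): snapshot overlapped-by triage ✓
(sync_call, onboarding): sync_call overlapped-by onboarding ✓
(sync_call, planning): sync_call overlapped-by planning ✓
(sync_call, rehearsal): sync_call overlapped-by rehearsal ✓
(sync_call, snapshot): sync_call overlapped-by snapshot ✓
Count: 12.

12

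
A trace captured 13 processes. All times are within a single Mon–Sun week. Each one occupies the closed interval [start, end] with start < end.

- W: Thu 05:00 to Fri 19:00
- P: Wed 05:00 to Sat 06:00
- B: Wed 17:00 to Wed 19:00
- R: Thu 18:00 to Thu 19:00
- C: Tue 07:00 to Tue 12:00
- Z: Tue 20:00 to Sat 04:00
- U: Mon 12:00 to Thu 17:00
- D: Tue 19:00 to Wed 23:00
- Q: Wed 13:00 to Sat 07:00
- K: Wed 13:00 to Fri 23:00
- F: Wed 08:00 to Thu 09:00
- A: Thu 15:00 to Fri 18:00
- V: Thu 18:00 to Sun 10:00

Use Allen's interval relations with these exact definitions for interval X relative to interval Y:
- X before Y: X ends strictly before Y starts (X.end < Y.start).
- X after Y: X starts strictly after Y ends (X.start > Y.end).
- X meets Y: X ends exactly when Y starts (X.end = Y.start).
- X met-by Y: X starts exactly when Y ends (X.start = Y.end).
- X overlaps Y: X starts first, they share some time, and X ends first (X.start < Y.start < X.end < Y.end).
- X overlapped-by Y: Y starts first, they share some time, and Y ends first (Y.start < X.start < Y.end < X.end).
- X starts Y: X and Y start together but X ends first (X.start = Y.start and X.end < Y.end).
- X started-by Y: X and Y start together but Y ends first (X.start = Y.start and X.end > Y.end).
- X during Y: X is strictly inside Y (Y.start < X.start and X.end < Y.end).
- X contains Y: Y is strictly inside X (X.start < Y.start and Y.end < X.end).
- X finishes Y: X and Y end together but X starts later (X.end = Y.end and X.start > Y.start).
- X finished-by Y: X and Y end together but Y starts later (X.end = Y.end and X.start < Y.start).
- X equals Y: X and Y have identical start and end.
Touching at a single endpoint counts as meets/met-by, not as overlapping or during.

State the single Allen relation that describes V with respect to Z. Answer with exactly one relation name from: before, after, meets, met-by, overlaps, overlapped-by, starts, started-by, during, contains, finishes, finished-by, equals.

overlapped-by

V = [Thu 18:00, Sun 10:00]; Z = [Tue 20:00, Sat 04:00].
Compare endpoints: V.start > Z.start, V.start < Z.end, V.end > Z.start, V.end > Z.end.
That pattern is 'overlapped-by'.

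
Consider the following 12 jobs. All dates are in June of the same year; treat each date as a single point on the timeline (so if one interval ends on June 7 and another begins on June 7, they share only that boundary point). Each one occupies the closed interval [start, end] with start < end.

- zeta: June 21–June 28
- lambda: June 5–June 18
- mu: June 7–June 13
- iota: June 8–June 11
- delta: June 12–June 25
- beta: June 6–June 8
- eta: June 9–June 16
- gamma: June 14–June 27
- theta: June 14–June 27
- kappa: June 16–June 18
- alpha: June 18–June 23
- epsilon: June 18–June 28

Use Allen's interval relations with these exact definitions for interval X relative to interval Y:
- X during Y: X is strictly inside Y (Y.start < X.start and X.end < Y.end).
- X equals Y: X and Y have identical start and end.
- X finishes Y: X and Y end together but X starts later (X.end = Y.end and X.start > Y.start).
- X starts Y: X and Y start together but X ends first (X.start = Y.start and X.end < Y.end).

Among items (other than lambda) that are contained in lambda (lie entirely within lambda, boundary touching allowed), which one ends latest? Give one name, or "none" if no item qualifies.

kappa

Target lambda = [June 5, June 18].
alpha [June 18, June 23] → met-by → excluded.
beta [June 6, June 8] → during → candidate.
delta [June 12, June 25] → overlapped-by → excluded.
epsilon [June 18, June 28] → met-by → excluded.
eta [June 9, June 16] → during → candidate.
gamma [June 14, June 27] → overlapped-by → excluded.
iota [June 8, June 11] → during → candidate.
kappa [June 16, June 18] → finishes → candidate.
mu [June 7, June 13] → during → candidate.
theta [June 14, June 27] → overlapped-by → excluded.
zeta [June 21, June 28] → after → excluded.
Among candidates, latest end is June 18 → kappa.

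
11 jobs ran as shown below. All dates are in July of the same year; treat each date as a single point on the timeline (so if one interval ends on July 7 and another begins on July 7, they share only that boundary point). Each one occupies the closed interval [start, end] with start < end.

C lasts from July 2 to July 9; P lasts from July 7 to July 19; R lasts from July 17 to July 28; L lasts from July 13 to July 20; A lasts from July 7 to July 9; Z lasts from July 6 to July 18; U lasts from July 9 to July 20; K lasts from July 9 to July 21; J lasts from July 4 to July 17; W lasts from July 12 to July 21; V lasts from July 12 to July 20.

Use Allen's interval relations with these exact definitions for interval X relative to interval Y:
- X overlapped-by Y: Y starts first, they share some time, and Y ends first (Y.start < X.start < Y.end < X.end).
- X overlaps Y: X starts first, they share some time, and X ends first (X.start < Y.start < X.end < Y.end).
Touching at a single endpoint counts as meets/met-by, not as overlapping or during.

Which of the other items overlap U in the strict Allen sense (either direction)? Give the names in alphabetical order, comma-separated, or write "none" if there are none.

J, P, R, W, Z

Target U = [July 9, July 20].
A [July 7, July 9] → meets → no.
C [July 2, July 9] → meets → no.
J [July 4, July 17] → overlaps → yes.
K [July 9, July 21] → started-by → no.
L [July 13, July 20] → finishes → no.
P [July 7, July 19] → overlaps → yes.
R [July 17, July 28] → overlapped-by → yes.
V [July 12, July 20] → finishes → no.
W [July 12, July 21] → overlapped-by → yes.
Z [July 6, July 18] → overlaps → yes.
Result: J, P, R, W, Z.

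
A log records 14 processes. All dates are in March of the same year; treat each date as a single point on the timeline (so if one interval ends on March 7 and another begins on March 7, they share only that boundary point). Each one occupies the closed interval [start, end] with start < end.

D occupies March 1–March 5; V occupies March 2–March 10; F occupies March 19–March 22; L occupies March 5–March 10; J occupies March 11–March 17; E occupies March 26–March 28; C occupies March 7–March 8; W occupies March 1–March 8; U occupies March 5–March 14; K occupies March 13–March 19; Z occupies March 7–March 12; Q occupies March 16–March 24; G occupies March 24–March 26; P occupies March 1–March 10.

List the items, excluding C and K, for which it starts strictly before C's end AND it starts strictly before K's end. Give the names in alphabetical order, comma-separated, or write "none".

Conditions: its start is strictly before C's end (X.start < March 8) AND its start is strictly before K's end (X.start < March 19).
D: start March 1 < March 8? ✓; start March 1 < March 19? ✓ → yes.
E: start March 26 < March 8? ✗; start March 26 < March 19? ✗ → no.
F: start March 19 < March 8? ✗; start March 19 < March 19? ✗ → no.
G: start March 24 < March 8? ✗; start March 24 < March 19? ✗ → no.
J: start March 11 < March 8? ✗; start March 11 < March 19? ✓ → no.
L: start March 5 < March 8? ✓; start March 5 < March 19? ✓ → yes.
P: start March 1 < March 8? ✓; start March 1 < March 19? ✓ → yes.
Q: start March 16 < March 8? ✗; start March 16 < March 19? ✓ → no.
U: start March 5 < March 8? ✓; start March 5 < March 19? ✓ → yes.
V: start March 2 < March 8? ✓; start March 2 < March 19? ✓ → yes.
W: start March 1 < March 8? ✓; start March 1 < March 19? ✓ → yes.
Z: start March 7 < March 8? ✓; start March 7 < March 19? ✓ → yes.
Result: D, L, P, U, V, W, Z.

D, L, P, U, V, W, Z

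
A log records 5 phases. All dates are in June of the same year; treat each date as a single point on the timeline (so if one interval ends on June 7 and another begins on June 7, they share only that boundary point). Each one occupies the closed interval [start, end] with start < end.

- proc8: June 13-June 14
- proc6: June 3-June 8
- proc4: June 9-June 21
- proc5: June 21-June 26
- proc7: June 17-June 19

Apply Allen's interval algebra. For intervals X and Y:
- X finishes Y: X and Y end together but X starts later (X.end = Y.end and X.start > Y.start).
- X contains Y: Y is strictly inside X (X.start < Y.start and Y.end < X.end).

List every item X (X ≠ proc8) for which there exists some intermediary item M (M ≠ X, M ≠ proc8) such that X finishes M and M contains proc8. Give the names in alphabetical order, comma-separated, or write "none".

none

Target proc8 = [June 13, June 14].
Intermediaries M with M contains proc8: proc4.
Via proc4 — items with X finishes proc4: none.
Union: none.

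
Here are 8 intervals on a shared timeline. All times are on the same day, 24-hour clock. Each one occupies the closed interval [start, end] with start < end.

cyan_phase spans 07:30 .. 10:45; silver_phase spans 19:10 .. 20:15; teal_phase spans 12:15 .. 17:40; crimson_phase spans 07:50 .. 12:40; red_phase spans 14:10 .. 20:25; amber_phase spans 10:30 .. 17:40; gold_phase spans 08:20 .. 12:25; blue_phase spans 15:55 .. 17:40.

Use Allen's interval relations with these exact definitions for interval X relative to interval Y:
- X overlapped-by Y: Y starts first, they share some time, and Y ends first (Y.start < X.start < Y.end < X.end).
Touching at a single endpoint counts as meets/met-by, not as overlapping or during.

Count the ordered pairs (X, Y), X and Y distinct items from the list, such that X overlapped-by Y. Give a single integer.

Checking all 56 ordered pairs for relation 'overlapped-by'; matching pairs in alphabetical order:
(amber_phase, crimson_phase): amber_phase overlapped-by crimson_phase ✓
(amber_phase, cyan_phase): amber_phase overlapped-by cyan_phase ✓
(amber_phase, gold_phase): amber_phase overlapped-by gold_phase ✓
(crimson_phase, cyan_phase): crimson_phase overlapped-by cyan_phase ✓
(gold_phase, cyan_phase): gold_phase overlapped-by cyan_phase ✓
(red_phase, amber_phase): red_phase overlapped-by amber_phase ✓
(red_phase, teal_phase): red_phase overlapped-by teal_phase ✓
(teal_phase, crimson_phase): teal_phase overlapped-by crimson_phase ✓
(teal_phase, gold_phase): teal_phase overlapped-by gold_phase ✓
Count: 9.

9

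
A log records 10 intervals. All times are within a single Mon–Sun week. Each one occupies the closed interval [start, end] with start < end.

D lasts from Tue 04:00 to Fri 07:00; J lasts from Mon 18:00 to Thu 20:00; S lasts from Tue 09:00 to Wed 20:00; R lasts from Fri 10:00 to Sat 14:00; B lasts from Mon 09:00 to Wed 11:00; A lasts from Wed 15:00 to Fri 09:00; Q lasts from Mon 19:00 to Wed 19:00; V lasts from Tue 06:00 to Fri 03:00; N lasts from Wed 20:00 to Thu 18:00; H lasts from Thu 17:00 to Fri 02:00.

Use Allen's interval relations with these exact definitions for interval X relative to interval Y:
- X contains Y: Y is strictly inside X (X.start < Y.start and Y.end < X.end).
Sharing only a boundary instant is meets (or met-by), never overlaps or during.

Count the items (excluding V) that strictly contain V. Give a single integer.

1

Target V = [Tue 06:00, Fri 03:00].
A [Wed 15:00, Fri 09:00] → overlapped-by → no.
B [Mon 09:00, Wed 11:00] → overlaps → no.
D [Tue 04:00, Fri 07:00] → contains → counts.
H [Thu 17:00, Fri 02:00] → during → no.
J [Mon 18:00, Thu 20:00] → overlaps → no.
N [Wed 20:00, Thu 18:00] → during → no.
Q [Mon 19:00, Wed 19:00] → overlaps → no.
R [Fri 10:00, Sat 14:00] → after → no.
S [Tue 09:00, Wed 20:00] → during → no.
Total: 1.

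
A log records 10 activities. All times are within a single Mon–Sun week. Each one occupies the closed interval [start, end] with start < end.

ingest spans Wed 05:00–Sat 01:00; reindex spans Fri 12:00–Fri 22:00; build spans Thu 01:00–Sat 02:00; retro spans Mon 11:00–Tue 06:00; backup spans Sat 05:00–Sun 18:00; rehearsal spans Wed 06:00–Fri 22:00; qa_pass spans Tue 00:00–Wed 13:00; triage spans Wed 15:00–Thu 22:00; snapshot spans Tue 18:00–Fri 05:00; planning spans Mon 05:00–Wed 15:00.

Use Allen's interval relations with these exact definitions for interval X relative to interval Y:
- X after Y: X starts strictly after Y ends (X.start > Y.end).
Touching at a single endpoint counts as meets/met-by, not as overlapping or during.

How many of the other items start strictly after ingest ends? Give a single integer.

1

Target ingest = [Wed 05:00, Sat 01:00].
backup [Sat 05:00, Sun 18:00] → after → counts.
build [Thu 01:00, Sat 02:00] → overlapped-by → no.
planning [Mon 05:00, Wed 15:00] → overlaps → no.
qa_pass [Tue 00:00, Wed 13:00] → overlaps → no.
rehearsal [Wed 06:00, Fri 22:00] → during → no.
reindex [Fri 12:00, Fri 22:00] → during → no.
retro [Mon 11:00, Tue 06:00] → before → no.
snapshot [Tue 18:00, Fri 05:00] → overlaps → no.
triage [Wed 15:00, Thu 22:00] → during → no.
Total: 1.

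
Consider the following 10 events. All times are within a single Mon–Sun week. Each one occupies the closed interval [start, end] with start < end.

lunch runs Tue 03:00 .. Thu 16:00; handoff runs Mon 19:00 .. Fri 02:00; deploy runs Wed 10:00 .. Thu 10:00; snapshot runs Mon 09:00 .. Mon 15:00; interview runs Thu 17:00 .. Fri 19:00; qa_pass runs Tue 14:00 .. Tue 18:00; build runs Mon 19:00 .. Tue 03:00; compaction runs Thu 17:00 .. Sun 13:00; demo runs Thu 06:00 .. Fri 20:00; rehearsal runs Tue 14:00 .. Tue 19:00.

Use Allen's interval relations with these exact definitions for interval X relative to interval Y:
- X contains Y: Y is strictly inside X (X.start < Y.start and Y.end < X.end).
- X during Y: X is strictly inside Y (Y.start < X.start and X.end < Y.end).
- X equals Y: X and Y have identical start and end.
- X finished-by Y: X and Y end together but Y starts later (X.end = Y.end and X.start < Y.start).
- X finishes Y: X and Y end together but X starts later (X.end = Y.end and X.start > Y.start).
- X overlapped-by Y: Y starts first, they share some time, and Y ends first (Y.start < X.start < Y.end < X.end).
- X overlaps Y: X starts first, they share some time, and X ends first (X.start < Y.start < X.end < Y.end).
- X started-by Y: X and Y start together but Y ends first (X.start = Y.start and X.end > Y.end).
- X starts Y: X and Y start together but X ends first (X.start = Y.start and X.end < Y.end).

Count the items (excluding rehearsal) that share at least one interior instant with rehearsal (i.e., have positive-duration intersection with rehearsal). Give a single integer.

3

Target rehearsal = [Tue 14:00, Tue 19:00].
build [Mon 19:00, Tue 03:00] → before → no.
compaction [Thu 17:00, Sun 13:00] → after → no.
demo [Thu 06:00, Fri 20:00] → after → no.
deploy [Wed 10:00, Thu 10:00] → after → no.
handoff [Mon 19:00, Fri 02:00] → contains → counts.
interview [Thu 17:00, Fri 19:00] → after → no.
lunch [Tue 03:00, Thu 16:00] → contains → counts.
qa_pass [Tue 14:00, Tue 18:00] → starts → counts.
snapshot [Mon 09:00, Mon 15:00] → before → no.
Total: 3.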